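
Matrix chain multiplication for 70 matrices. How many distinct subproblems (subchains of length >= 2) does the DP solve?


Subproblems are indexed by (i, j) where i < j.
Number of such pairs = n*(n-1)/2
= 70 * 69 / 2
= 2415


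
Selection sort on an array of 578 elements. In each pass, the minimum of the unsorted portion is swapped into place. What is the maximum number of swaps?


Selection sort performs one swap per pass:
  Pass 1: find min in positions 0 to 577, swap with position 0
  Pass 2: find min in positions 1 to 577, swap with position 1
  Pass 3: find min in positions 2 to 577, swap with position 2
  Pass 4: find min in positions 3 to 577, swap with position 3
  Pass 5: find min in positions 4 to 577, swap with position 4
  ... (572 more passes)
Total passes (and swaps) = n - 1 = 578 - 1 = 577


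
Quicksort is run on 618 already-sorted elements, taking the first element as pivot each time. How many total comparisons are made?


Sum of comparisons per partition:
617 + 616 + ... + 1 + 0
= 618 * (618 - 1) / 2
= 618 * 617 / 2
= 190653


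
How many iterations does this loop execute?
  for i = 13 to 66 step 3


The loop variable i takes values starting at 13 and increments by 3 each iteration.
Sequence: i = 13, 16, 19, 22, 25, 28, 31, 34, 37, ...
The upper bound 66 is inclusive, so the count is floor((last - first) / step) + 1:
floor((66 - 13) / 3) + 1 = floor(53/3) + 1 = 17 + 1 = 18


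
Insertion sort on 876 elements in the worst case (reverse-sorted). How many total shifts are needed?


In the worst case (reverse-sorted), each element shifts past all previous:
  Element 1: 1 shifts
  Element 2: 2 shifts
  Element 3: 3 shifts
  Element 4: 4 shifts
  Element 5: 5 shifts
  ...
  Element 875: 875 shifts
Total = 1 + 2 + ... + 875
= 876*(876-1)/2 = 383250


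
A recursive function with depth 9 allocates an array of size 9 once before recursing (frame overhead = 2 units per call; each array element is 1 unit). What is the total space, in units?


Array allocation: 9 units (allocated once)
Stack frames: 9 deep * 2 per frame = 18 units
Total = 9 + 18 = 27


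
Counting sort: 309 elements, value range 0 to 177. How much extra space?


n = 309 (output array)
k = 178 (count array for 178 distinct values)
Extra space = 309 + 178 = 487


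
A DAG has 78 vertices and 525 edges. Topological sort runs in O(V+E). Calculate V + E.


V = 78 (vertex processing)
E = 525 (edge processing)
V + E = 78 + 525 = 603


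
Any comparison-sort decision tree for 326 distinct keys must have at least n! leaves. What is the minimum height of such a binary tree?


A binary decision tree of height h has at most 2^h leaves and needs at least n! of them, so h >= ceil(log2(n!)).
326! is far too large to multiply out, so use Stirling's series:
  ln(n!) ~ n ln n - n + (1/2) ln(2 pi n) + 1/(12n)  (error below 1/(360 n^3), negligible here)
  ln(326) = 5.7868974
  n ln n = 326 * 5.7868974 = 1886.5286
  (1/2) ln(2 pi * 326) = (1/2) ln(2048.3184) = 3.8124
  1/(12*326) = 0.0003
  ln(326!) ~ 1886.5286 - 326 + 3.8124 + 0.0003 = 1564.3413
Convert to base 2: log2(326!) = 1564.3413 / ln 2 = 1564.3413 / 0.69314718 = 2256.8674
ceil(2256.8674) = 2257


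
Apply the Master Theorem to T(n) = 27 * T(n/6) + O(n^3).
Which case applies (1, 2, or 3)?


The Master Theorem: T(n) = a*T(n/b) + O(n^c)
  a = 27, b = 6, c = 3
log_b(a) = log_6(27) ~ 1.839
Compare b^c with a: 6^3 = 216 > 27, so c > log_b(a).
Since c > log_b(a), Case 3 applies.
T(n) = O(n^3)
Master Theorem case = 3


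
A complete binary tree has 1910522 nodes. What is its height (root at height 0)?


In a complete binary tree, level k holds nodes 2^k .. 2^(k+1)-1 (1-indexed).
Height = floor(log2(n)) = floor(log2(1910522)) = 20
Check: 2^20 = 1048576 <= 1910522 < 2097152 = 2^21


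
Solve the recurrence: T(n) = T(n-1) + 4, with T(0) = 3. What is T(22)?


Unrolling the recurrence:
T(22) = T(21) + 4
       = T(20) + 4 + 4
       = T(19) + 4*3
       ...
       = T(0) + 4*22
       = 3 + 88 = 91


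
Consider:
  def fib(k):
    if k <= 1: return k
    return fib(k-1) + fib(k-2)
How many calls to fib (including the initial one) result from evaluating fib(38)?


Let C(m) = total calls to evaluate fib(m). Then C(0)=C(1)=1, and
C(m) = 1 + C(m-1) + C(m-2) for m >= 2.
Build the table (each entry = 1 + previous two):
  C(0) = 1
  C(1) = 1
  C(2) = 1 + 1 + 1 = 3
  C(3) = 1 + 3 + 1 = 5
  C(4) = 1 + 5 + 3 = 9
  C(5) = 1 + 9 + 5 = 15
  C(6) = 1 + 15 + 9 = 25
  C(7) = 1 + 25 + 15 = 41
  C(8) = 1 + 41 + 25 = 67
  C(9) = 1 + 67 + 41 = 109
  C(10) = 1 + 109 + 67 = 177
  C(11) = 1 + 177 + 109 = 287
  C(12) = 1 + 287 + 177 = 465
  C(13) = 1 + 465 + 287 = 753
  C(14) = 1 + 753 + 465 = 1219
  C(15) = 1 + 1219 + 753 = 1973
  C(16) = 1 + 1973 + 1219 = 3193
  C(17) = 1 + 3193 + 1973 = 5167
  C(18) = 1 + 5167 + 3193 = 8361
  C(19) = 1 + 8361 + 5167 = 13529
  C(20) = 1 + 13529 + 8361 = 21891
  C(21) = 1 + 21891 + 13529 = 35421
  C(22) = 1 + 35421 + 21891 = 57313
  C(23) = 1 + 57313 + 35421 = 92735
  C(24) = 1 + 92735 + 57313 = 150049
  C(25) = 1 + 150049 + 92735 = 242785
  C(26) = 1 + 242785 + 150049 = 392835
  C(27) = 1 + 392835 + 242785 = 635621
  C(28) = 1 + 635621 + 392835 = 1028457
  C(29) = 1 + 1028457 + 635621 = 1664079
  C(30) = 1 + 1664079 + 1028457 = 2692537
  C(31) = 1 + 2692537 + 1664079 = 4356617
  C(32) = 1 + 4356617 + 2692537 = 7049155
  C(33) = 1 + 7049155 + 4356617 = 11405773
  C(34) = 1 + 11405773 + 7049155 = 18454929
  C(35) = 1 + 18454929 + 11405773 = 29860703
  C(36) = 1 + 29860703 + 18454929 = 48315633
  C(37) = 1 + 48315633 + 29860703 = 78176337
  C(38) = 1 + 78176337 + 48315633 = 126491971
Total calls for fib(38) = 126491971


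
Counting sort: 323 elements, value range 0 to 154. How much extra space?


n = 323 (output array)
k = 155 (count array for 155 distinct values)
Extra space = 323 + 155 = 478


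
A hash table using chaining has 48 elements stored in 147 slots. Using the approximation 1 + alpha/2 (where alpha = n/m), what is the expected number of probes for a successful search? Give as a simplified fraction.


Load factor alpha = n/m = 48/147
Expected probes = 1 + alpha/2 = 1 + 48/(2*147)
= 1 + 48/294
= 294/294 + 48/294
= 342/294
Simplify: 57/49


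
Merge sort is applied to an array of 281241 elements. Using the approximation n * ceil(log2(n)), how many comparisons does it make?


Merge sort divides the array into halves recursively.
Number of levels = ceil(log2(281241)) = 19
At each level, approximately n = 281241 comparisons are needed for merging.
Total comparisons ~ n * ceil(log2(n)) = 281241 * 19 = 5343579


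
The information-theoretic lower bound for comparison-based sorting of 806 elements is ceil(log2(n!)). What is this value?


A binary decision tree of height h has at most 2^h leaves and needs at least n! of them, so h >= ceil(log2(n!)).
806! is far too large to multiply out, so use Stirling's series:
  ln(n!) ~ n ln n - n + (1/2) ln(2 pi n) + 1/(12n)  (error below 1/(360 n^3), negligible here)
  ln(806) = 6.6920837
  n ln n = 806 * 6.6920837 = 5393.8195
  (1/2) ln(2 pi * 806) = (1/2) ln(5064.2474) = 4.2650
  1/(12*806) = 0.0001
  ln(806!) ~ 5393.8195 - 806 + 4.2650 + 0.0001 = 4592.0846
Convert to base 2: log2(806!) = 4592.0846 / ln 2 = 4592.0846 / 0.69314718 = 6624.9777
ceil(6624.9777) = 6625


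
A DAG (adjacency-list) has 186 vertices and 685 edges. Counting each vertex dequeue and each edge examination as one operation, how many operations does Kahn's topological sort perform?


V = 186 (vertex processing)
E = 685 (edge processing)
V + E = 186 + 685 = 871


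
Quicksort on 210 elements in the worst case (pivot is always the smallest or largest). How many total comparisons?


In the worst case, each partition step picks the worst pivot:
  Partition 1: 209 comparisons (n-1 elements to compare)
  Partition 2: 208 comparisons
  Partition 3: 207 comparisons
  Partition 4: 206 comparisons
  Partition 5: 205 comparisons
  ...
  Last partition: 0 comparisons
Total = (n-1) + (n-2) + ... + 1 + 0 = n*(n-1)/2
= 210*209/2 = 21945


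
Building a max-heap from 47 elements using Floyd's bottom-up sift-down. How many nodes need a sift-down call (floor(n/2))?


In a heap of 47 elements (0-indexed array):
  Last element index: 46
  Parent of last element: floor((46 - 1) / 2) = 22
  Internal nodes: indices 0 to 22
  Count = floor(47/2) = 23


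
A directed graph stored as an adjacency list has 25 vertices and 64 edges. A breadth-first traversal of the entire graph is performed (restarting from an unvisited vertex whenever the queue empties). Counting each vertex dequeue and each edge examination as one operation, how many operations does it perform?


A full BFS traversal dequeues each vertex once and examines each edge once.
Vertex visits: 25
Edge visits: 64
V + E = 25 + 64 = 89


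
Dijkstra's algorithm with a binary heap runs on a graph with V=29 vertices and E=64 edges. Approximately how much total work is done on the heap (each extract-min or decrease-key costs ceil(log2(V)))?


Dijkstra with a binary heap: each vertex is extracted once, each edge may relax once.
Each heap operation costs O(log V).
V + E = 29 + 64 = 93
ceil(log2(29)) = 5 (since 2^4 = 16 < 29 <= 32 = 2^5)
Total heap work = (V+E) * ceil(log2(V)) = 93 * 5 = 465


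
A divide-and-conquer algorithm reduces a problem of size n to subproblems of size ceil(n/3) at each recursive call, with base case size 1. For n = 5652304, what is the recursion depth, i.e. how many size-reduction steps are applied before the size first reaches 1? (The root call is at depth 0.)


Each step divides the size by 3 (rounding up); after k steps the size is ceil(n/3^k), which equals 1 exactly when 3^k >= n.
So the depth is the smallest k with 3^k >= 5652304, i.e. ceil(log_3(5652304)).
3^14 = 4782969 < 5652304 <= 14348907 = 3^15
Recursion depth = 15


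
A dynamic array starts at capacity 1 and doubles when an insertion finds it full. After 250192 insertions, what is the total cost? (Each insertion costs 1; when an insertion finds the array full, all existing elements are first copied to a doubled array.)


Insertion cost: 250192 (one per element)
Resizes occur just before inserting elements 2, 3, 5, 9, ...
Elements copied at each resize: 1 + 2 + 4 + 8 + 16 + 32 + 64 + 128 + 256 + 512 + 1024 + 2048 + 4096 + 8192 + 16384 + 32768 + 65536 + 131072
Sum of copies = 262143 (geometric series: 2^k - 1)
Total = 250192 + 262143 = 512335


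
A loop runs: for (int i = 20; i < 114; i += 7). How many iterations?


Loop starts at i = 20, increments by 7, stops when i >= 114.
Number of iterations = ceil((114 - 20) / 7)
= ceil(94 / 7)
= 14


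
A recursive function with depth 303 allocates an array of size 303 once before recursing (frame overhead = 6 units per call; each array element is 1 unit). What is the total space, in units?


Array allocation: 303 units (allocated once)
Stack frames: 303 deep * 6 per frame = 1818 units
Total = 303 + 1818 = 2121


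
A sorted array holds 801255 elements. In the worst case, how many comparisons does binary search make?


Halving sequence: 801255 -> 400627 -> 200313 -> 100156 -> 50078 -> 25039 -> 12519 -> 6259 -> 3129 -> 1564 -> 782 -> 391 -> 195 -> 97 -> 48 -> 24 -> 12 -> 6 -> 3 -> 1
Number of halvings = 19
Max comparisons = 19 + 1 = 20


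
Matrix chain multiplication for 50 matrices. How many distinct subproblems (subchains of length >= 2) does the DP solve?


Subproblems are indexed by (i, j) where i < j.
Number of such pairs = n*(n-1)/2
= 50 * 49 / 2
= 1225


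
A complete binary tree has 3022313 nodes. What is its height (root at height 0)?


In a complete binary tree, level k holds nodes 2^k .. 2^(k+1)-1 (1-indexed).
Height = floor(log2(n)) = floor(log2(3022313)) = 21
Check: 2^21 = 2097152 <= 3022313 < 4194304 = 2^22


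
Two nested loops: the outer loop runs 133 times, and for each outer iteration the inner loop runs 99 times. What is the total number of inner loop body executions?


Outer loop: 133 iterations
Inner loop: 99 iterations per outer iteration
Total = 133 * 99 = 13167


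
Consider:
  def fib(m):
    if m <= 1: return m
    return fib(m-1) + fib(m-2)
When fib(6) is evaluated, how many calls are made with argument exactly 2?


Let N(m) = number of times fib(m) is called while evaluating fib(6).
N(6) = 1 (the initial call).
N(5) = 1 (only fib(6) calls it).
For 1 <= m <= 4: fib(m) is called by fib(m+1) and fib(m+2), so
  N(m) = N(m+1) + N(m+2).
fib(0) is called only by fib(2), so N(0) = N(2).
Walk down from m=6:
  N(6)=1, N(5)=1, N(4)=2, N(3)=3, N(2)=5
N(2) = 5


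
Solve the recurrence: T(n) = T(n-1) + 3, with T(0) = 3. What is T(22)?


Unrolling the recurrence:
T(22) = T(21) + 3
       = T(20) + 3 + 3
       = T(19) + 3*3
       ...
       = T(0) + 3*22
       = 3 + 66 = 69


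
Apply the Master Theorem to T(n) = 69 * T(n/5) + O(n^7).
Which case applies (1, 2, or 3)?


The Master Theorem: T(n) = a*T(n/b) + O(n^c)
  a = 69, b = 5, c = 7
log_b(a) = log_5(69) ~ 2.631
Compare b^c with a: 5^7 = 78125 > 69, so c > log_b(a).
Since c > log_b(a), Case 3 applies.
T(n) = O(n^7)
Master Theorem case = 3


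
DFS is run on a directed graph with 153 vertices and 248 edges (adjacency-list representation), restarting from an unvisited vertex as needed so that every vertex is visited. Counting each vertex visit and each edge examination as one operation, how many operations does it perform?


A full DFS traversal processes each vertex exactly once (push/pop on stack).
Each directed edge is examined once.
V = 153, E = 248
V + E = 401


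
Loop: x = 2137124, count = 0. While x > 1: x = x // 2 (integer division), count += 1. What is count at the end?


The variable x halves each step:
x = 2137124 -> 1068562 -> 534281 -> 267140 -> 133570 -> 66785 -> 33392 -> 16696 -> 8348 -> 4174 -> 2087 -> 1043 -> 521 -> 260 -> 130 -> 65 -> 32 -> 16 -> 8 -> 4 -> 2 -> 1
Number of halvings = floor(log2(2137124)) = 21


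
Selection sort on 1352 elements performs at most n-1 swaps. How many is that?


Each of the 1351 passes places one element in its final position.
Pass 1: swap minimum into position 0
Pass 2: swap minimum of remaining into position 1
...
Pass 1351: last two elements, one swap
Maximum swaps = 1352 - 1 = 1351


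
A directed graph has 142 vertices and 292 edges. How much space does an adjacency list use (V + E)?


Adjacency list: one list head per vertex + one entry per edge
Vertex heads: 142
Edge entries: 292
Total = 142 + 292 = 434


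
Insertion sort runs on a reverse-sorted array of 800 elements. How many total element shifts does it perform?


Sum of shifts = 1 + 2 + 3 + ... + 799
= 800 * 799 / 2
= 639200 / 2
= 319600


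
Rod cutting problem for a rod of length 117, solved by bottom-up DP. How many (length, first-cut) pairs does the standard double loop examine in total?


For each subproblem length i = 1..117, the inner loop considers i possible first cuts.
Total = 1 + 2 + ... + 117
= 117*(117+1)/2
= 117*118/2 = 6903


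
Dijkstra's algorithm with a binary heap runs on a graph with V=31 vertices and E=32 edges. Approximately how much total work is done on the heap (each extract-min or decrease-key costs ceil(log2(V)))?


Dijkstra with a binary heap: each vertex is extracted once, each edge may relax once.
Each heap operation costs O(log V).
V + E = 31 + 32 = 63
ceil(log2(31)) = 5 (since 2^4 = 16 < 31 <= 32 = 2^5)
Total heap work = (V+E) * ceil(log2(V)) = 63 * 5 = 315


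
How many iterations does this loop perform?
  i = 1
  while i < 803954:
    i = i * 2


The loop variable doubles each iteration:
i = 1 -> 2 -> 4 -> 8 -> 16 -> 32 -> 64 -> 128 -> 256 -> 512 -> 1024 -> 2048 -> 4096 -> 8192 -> 16384 -> 32768 -> 65536 -> 131072 -> 262144 -> 524288 -> 1048576 (stop, 1048576 >= 803954)
Number of doublings = ceil(log2(803954)) = 20


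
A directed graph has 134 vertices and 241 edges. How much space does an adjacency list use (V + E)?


Adjacency list: one list head per vertex + one entry per edge
Vertex heads: 134
Edge entries: 241
Total = 134 + 241 = 375


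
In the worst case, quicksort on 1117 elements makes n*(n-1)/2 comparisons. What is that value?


Sum of comparisons per partition:
1116 + 1115 + ... + 1 + 0
= 1117 * (1117 - 1) / 2
= 1117 * 1116 / 2
= 623286


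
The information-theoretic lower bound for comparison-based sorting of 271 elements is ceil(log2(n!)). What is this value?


A binary decision tree of height h has at most 2^h leaves and needs at least n! of them, so h >= ceil(log2(n!)).
271! is far too large to multiply out, so use Stirling's series:
  ln(n!) ~ n ln n - n + (1/2) ln(2 pi n) + 1/(12n)  (error below 1/(360 n^3), negligible here)
  ln(271) = 5.6021188
  n ln n = 271 * 5.6021188 = 1518.1742
  (1/2) ln(2 pi * 271) = (1/2) ln(1702.7432) = 3.7200
  1/(12*271) = 0.0003
  ln(271!) ~ 1518.1742 - 271 + 3.7200 + 0.0003 = 1250.8945
Convert to base 2: log2(271!) = 1250.8945 / ln 2 = 1250.8945 / 0.69314718 = 1804.6593
ceil(1804.6593) = 1805


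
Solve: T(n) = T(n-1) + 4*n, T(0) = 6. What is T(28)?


Expanding the recurrence:
T(28) = T(27) + 4*28
       = T(26) + 4*27 + 4*28
       ...
       = T(0) + 4*(1 + 2 + ... + 28)
       = 6 + 4 * 28*29/2
       = 6 + 4 * 406
       = 6 + 1624 = 1630


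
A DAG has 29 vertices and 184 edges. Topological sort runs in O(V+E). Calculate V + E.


V = 29 (vertex processing)
E = 184 (edge processing)
V + E = 29 + 184 = 213


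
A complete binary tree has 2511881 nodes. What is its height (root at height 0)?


In a complete binary tree, level k holds nodes 2^k .. 2^(k+1)-1 (1-indexed).
Height = floor(log2(n)) = floor(log2(2511881)) = 21
Check: 2^21 = 2097152 <= 2511881 < 4194304 = 2^22


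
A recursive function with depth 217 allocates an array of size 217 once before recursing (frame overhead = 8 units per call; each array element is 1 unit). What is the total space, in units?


Array allocation: 217 units (allocated once)
Stack frames: 217 deep * 8 per frame = 1736 units
Total = 217 + 1736 = 1953


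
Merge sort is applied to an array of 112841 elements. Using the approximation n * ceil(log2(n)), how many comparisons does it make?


Merge sort divides the array into halves recursively.
Number of levels = ceil(log2(112841)) = 17
At each level, approximately n = 112841 comparisons are needed for merging.
Total comparisons ~ n * ceil(log2(n)) = 112841 * 17 = 1918297


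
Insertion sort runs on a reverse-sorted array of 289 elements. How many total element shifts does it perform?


Sum of shifts = 1 + 2 + 3 + ... + 288
= 289 * 288 / 2
= 83232 / 2
= 41616


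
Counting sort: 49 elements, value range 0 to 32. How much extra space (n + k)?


n = 49 (output array)
k = 33 (count array for 33 distinct values)
Extra space = 49 + 33 = 82


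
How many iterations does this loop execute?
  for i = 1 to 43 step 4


The loop variable i takes values starting at 1 and increments by 4 each iteration.
Sequence: i = 1, 5, 9, 13, 17, 21, 25, 29, 33, ...
The upper bound 43 is inclusive, so the count is floor((last - first) / step) + 1:
floor((43 - 1) / 4) + 1 = floor(42/4) + 1 = 10 + 1 = 11


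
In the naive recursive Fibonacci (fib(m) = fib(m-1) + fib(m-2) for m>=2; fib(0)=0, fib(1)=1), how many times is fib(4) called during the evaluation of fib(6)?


Let N(m) = number of times fib(m) is called while evaluating fib(6).
N(6) = 1 (the initial call).
N(5) = 1 (only fib(6) calls it).
For 1 <= m <= 4: fib(m) is called by fib(m+1) and fib(m+2), so
  N(m) = N(m+1) + N(m+2).
fib(0) is called only by fib(2), so N(0) = N(2).
Walk down from m=6:
  N(6)=1, N(5)=1, N(4)=2
N(4) = 2


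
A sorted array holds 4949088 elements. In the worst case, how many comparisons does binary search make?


Halving sequence: 4949088 -> 2474544 -> 1237272 -> 618636 -> 309318 -> 154659 -> 77329 -> 38664 -> 19332 -> 9666 -> 4833 -> 2416 -> 1208 -> 604 -> 302 -> 151 -> 75 -> 37 -> 18 -> 9 -> 4 -> 2 -> 1
Number of halvings = 22
Max comparisons = 22 + 1 = 23


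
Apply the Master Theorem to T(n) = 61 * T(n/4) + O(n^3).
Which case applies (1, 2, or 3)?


The Master Theorem: T(n) = a*T(n/b) + O(n^c)
  a = 61, b = 4, c = 3
log_b(a) = log_4(61) ~ 2.965
Compare b^c with a: 4^3 = 64 > 61, so c > log_b(a).
Since c > log_b(a), Case 3 applies.
T(n) = O(n^3)
Master Theorem case = 3


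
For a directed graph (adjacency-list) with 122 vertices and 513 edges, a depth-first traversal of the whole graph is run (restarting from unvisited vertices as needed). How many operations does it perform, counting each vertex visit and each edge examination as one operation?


A full DFS traversal visits each vertex once and examines each edge once.
V = 122
E = 513
Sum = 122 + 513 = 635


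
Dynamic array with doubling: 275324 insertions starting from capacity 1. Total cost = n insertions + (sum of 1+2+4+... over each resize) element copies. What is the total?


n = 275324
Insertion costs: 275324
Resizes copy 1, 2, 4, ... up to the largest power of 2 that is <= n-1 = 275323, i.e. 262144.
Copy costs = 1 + 2 + 4 + 8 + 16 + 32 + 64 + 128 + 256 + 512 + 1024 + 2048 + 4096 + 8192 + 16384 + 32768 + 65536 + 131072 + 262144 = 524287
Total = 275324 + 524287 = 799611


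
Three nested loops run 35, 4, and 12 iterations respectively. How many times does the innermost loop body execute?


Loop 1 (outermost): 35 iterations
Loop 2 (middle): 4 iterations per outer
Loop 3 (innermost): 12 iterations per middle
Total = 35 * 4 * 12 = 1680


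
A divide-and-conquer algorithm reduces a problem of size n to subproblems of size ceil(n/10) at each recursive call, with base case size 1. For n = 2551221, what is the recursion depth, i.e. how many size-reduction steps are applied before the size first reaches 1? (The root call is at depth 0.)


Each step divides the size by 10 (rounding up); after k steps the size is ceil(n/10^k), which equals 1 exactly when 10^k >= n.
So the depth is the smallest k with 10^k >= 2551221, i.e. ceil(log_10(2551221)).
10^6 = 1000000 < 2551221 <= 10000000 = 10^7
Recursion depth = 7


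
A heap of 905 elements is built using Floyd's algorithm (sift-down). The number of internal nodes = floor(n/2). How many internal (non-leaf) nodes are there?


Leaf nodes occupy roughly half the array.
Sift-down is called for each internal node, starting from the last one.
Internal nodes = floor(n/2) = floor(905/2) = 452


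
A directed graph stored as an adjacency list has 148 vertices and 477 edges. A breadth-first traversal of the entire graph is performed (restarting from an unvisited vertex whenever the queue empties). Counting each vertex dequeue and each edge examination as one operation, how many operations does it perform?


A full BFS traversal dequeues each vertex once and examines each edge once.
Vertex visits: 148
Edge visits: 477
V + E = 148 + 477 = 625


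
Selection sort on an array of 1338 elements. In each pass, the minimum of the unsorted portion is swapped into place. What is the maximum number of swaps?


Selection sort performs one swap per pass:
  Pass 1: find min in positions 0 to 1337, swap with position 0
  Pass 2: find min in positions 1 to 1337, swap with position 1
  Pass 3: find min in positions 2 to 1337, swap with position 2
  Pass 4: find min in positions 3 to 1337, swap with position 3
  Pass 5: find min in positions 4 to 1337, swap with position 4
  ... (1332 more passes)
Total passes (and swaps) = n - 1 = 1338 - 1 = 1337


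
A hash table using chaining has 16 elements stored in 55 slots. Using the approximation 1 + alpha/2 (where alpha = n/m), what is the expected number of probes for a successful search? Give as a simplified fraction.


Load factor alpha = n/m = 16/55
Expected probes = 1 + alpha/2 = 1 + 16/(2*55)
= 1 + 16/110
= 110/110 + 16/110
= 126/110
Simplify: 63/55


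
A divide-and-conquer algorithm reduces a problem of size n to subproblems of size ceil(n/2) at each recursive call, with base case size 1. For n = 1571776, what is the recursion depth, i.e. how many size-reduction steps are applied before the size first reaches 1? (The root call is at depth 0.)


Each step divides the size by 2 (rounding up); after k steps the size is ceil(n/2^k), which equals 1 exactly when 2^k >= n.
So the depth is the smallest k with 2^k >= 1571776, i.e. ceil(log_2(1571776)).
2^20 = 1048576 < 1571776 <= 2097152 = 2^21
Recursion depth = 21


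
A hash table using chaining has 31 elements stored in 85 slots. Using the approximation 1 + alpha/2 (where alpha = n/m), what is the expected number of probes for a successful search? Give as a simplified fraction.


Load factor alpha = n/m = 31/85
Expected probes = 1 + alpha/2 = 1 + 31/(2*85)
= 1 + 31/170
= 170/170 + 31/170
= 201/170


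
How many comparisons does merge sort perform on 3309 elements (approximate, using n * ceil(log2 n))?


Recursion depth: ceil(log2(3309)) = 12
Each recursion level merges n = 3309 elements
Total = 3309 * 12 = 39708


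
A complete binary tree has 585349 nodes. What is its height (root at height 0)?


In a complete binary tree, level k holds nodes 2^k .. 2^(k+1)-1 (1-indexed).
Height = floor(log2(n)) = floor(log2(585349)) = 19
Check: 2^19 = 524288 <= 585349 < 1048576 = 2^20


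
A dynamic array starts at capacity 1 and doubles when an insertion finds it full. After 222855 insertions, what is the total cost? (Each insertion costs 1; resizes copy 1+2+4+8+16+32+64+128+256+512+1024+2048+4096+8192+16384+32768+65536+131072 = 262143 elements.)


Insertion cost: 222855 (one per element)
Resizes occur just before inserting elements 2, 3, 5, 9, ...
Elements copied at each resize: 1 + 2 + 4 + 8 + 16 + 32 + 64 + 128 + 256 + 512 + 1024 + 2048 + 4096 + 8192 + 16384 + 32768 + 65536 + 131072
Sum of copies = 262143 (geometric series: 2^k - 1)
Total = 222855 + 262143 = 484998


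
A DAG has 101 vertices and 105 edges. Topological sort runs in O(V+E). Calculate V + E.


V = 101 (vertex processing)
E = 105 (edge processing)
V + E = 101 + 105 = 206


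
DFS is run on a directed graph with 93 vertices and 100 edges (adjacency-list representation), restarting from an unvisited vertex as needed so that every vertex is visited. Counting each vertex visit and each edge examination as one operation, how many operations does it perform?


A full DFS traversal processes each vertex exactly once (push/pop on stack).
Each directed edge is examined once.
V = 93, E = 100
V + E = 193


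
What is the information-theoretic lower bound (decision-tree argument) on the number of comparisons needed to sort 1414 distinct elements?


A binary decision tree of height h has at most 2^h leaves and needs at least n! of them, so h >= ceil(log2(n!)).
1414! is far too large to multiply out, so use Stirling's series:
  ln(n!) ~ n ln n - n + (1/2) ln(2 pi n) + 1/(12n)  (error below 1/(360 n^3), negligible here)
  ln(1414) = 7.2541778
  n ln n = 1414 * 7.2541778 = 10257.4074
  (1/2) ln(2 pi * 1414) = (1/2) ln(8884.4240) = 4.5460
  1/(12*1414) = 0.0001
  ln(1414!) ~ 10257.4074 - 1414 + 4.5460 + 0.0001 = 8847.9535
Convert to base 2: log2(1414!) = 8847.9535 / ln 2 = 8847.9535 / 0.69314718 = 12764.8986
ceil(12764.8986) = 12765


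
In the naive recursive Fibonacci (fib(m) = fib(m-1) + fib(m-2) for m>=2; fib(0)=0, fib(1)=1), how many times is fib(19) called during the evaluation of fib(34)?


Let N(m) = number of times fib(m) is called while evaluating fib(34).
N(34) = 1 (the initial call).
N(33) = 1 (only fib(34) calls it).
For 1 <= m <= 32: fib(m) is called by fib(m+1) and fib(m+2), so
  N(m) = N(m+1) + N(m+2).
fib(0) is called only by fib(2), so N(0) = N(2).
Walk down from m=34:
  N(34)=1, N(33)=1, N(32)=2, N(31)=3, N(30)=5, N(29)=8, N(28)=13, N(27)=21, N(26)=34, N(25)=55, N(24)=89, N(23)=144, N(22)=233, N(21)=377, N(20)=610, N(19)=987
N(19) = 987


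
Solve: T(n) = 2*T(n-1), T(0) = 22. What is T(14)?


Unrolling:
T(14) = 2*T(13) = 2^2*T(12) = ... = 2^14*T(0)
= 2^14 * 22
= 16384 * 22 = 360448


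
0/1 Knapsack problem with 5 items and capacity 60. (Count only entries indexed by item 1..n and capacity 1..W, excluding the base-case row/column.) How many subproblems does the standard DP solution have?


The DP table is indexed by (item, capacity).
Rows: 5 items
Columns: 60 capacity values (1 to W)
Total subproblems = 5 * 60 = 300


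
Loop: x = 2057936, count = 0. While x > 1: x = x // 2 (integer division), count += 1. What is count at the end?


The variable x halves each step:
x = 2057936 -> 1028968 -> 514484 -> 257242 -> 128621 -> 64310 -> 32155 -> 16077 -> 8038 -> 4019 -> 2009 -> 1004 -> 502 -> 251 -> 125 -> 62 -> 31 -> 15 -> 7 -> 3 -> 1
Number of halvings = floor(log2(2057936)) = 20


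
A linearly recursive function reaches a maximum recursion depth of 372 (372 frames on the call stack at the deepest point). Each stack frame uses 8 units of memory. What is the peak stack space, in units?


Maximum recursion depth = 372 frames
Memory per frame = 8 units
Total stack space = depth * frame_size
= 372 * 8 = 2976


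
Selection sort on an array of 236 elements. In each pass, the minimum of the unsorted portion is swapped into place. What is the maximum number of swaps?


Selection sort performs one swap per pass:
  Pass 1: find min in positions 0 to 235, swap with position 0
  Pass 2: find min in positions 1 to 235, swap with position 1
  Pass 3: find min in positions 2 to 235, swap with position 2
  Pass 4: find min in positions 3 to 235, swap with position 3
  Pass 5: find min in positions 4 to 235, swap with position 4
  ... (230 more passes)
Total passes (and swaps) = n - 1 = 236 - 1 = 235


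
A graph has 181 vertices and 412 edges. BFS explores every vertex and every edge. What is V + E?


A full BFS traversal dequeues each vertex once and examines each edge once.
Vertex visits: 181
Edge visits: 412
V + E = 181 + 412 = 593


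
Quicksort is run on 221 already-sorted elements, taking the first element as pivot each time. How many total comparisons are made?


Sum of comparisons per partition:
220 + 219 + ... + 1 + 0
= 221 * (221 - 1) / 2
= 221 * 220 / 2
= 24310


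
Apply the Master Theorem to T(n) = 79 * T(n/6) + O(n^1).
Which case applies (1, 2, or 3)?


The Master Theorem: T(n) = a*T(n/b) + O(n^c)
  a = 79, b = 6, c = 1
log_b(a) = log_6(79) ~ 2.439
Compare b^c with a: 6^1 = 6 < 79, so c < log_b(a).
Since c < log_b(a), Case 1 applies.
T(n) = O(n^(log_6 79)) ~ O(n^2.439)
Master Theorem case = 1


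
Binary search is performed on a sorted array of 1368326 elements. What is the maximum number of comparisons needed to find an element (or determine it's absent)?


Binary search halves the search space each comparison:
  Step 1: search space = 1368326 -> 684163
  Step 2: search space = 684163 -> 342081
  Step 3: search space = 342081 -> 171040
  Step 4: search space = 171040 -> 85520
  Step 5: search space = 85520 -> 42760
  Step 6: search space = 42760 -> 21380
  Step 7: search space = 21380 -> 10690
  Step 8: search space = 10690 -> 5345
  Step 9: search space = 5345 -> 2672
  Step 10: search space = 2672 -> 1336
  Step 11: search space = 1336 -> 668
  Step 12: search space = 668 -> 334
  Step 13: search space = 334 -> 167
  Step 14: search space = 167 -> 83
  Step 15: search space = 83 -> 41
  Step 16: search space = 41 -> 20
  Step 17: search space = 20 -> 10
  Step 18: search space = 10 -> 5
  Step 19: search space = 5 -> 2
  Step 20: search space = 2 -> 1
  Step 21: search space = 1 (final check)
Maximum comparisons = floor(log2(1368326)) + 1 = 20 + 1 = 21


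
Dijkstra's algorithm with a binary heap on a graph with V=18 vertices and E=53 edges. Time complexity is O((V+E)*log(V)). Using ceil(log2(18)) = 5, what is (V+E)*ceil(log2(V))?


Dijkstra with a binary heap: each vertex is extracted once, each edge may relax once.
Each heap operation costs O(log V).
V + E = 18 + 53 = 71
ceil(log2(18)) = 5 (since 2^4 = 16 < 18 <= 32 = 2^5)
Total heap work = (V+E) * ceil(log2(V)) = 71 * 5 = 355


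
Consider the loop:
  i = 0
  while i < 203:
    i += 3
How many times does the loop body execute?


Starting at i = 0, each iteration adds 3.
Iterations until i >= 203:
  Iteration 1: i = 0 -> i = 3
  Iteration 2: i = 3 -> i = 6
  Iteration 3: i = 6 -> i = 9
  Iteration 4: i = 9 -> i = 12
  Iteration 5: i = 12 -> i = 15
  Iteration 6: i = 15 -> i = 18
  Iteration 7: i = 18 -> i = 21
  Iteration 8: i = 21 -> i = 24
  ... continuing ...
Total iterations = ceil(203/3) = 68


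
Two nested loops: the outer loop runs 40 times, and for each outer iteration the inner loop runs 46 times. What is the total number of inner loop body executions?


Outer loop: 40 iterations
Inner loop: 46 iterations per outer iteration
Total = 40 * 46 = 1840


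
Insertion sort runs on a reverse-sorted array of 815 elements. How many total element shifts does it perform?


Sum of shifts = 1 + 2 + 3 + ... + 814
= 815 * 814 / 2
= 663410 / 2
= 331705


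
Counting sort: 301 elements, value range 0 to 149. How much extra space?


n = 301 (output array)
k = 150 (count array for 150 distinct values)
Extra space = 301 + 150 = 451


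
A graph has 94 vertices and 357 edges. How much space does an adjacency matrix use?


Adjacency matrix: V x V grid of entries
Space = V^2 = 94^2 = 94 * 94 = 8836


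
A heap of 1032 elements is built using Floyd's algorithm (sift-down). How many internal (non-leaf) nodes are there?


Leaf nodes occupy roughly half the array.
Sift-down is called for each internal node, starting from the last one.
Internal nodes = floor(n/2) = floor(1032/2) = 516


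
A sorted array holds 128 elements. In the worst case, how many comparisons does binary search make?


Halving sequence: 128 -> 64 -> 32 -> 16 -> 8 -> 4 -> 2 -> 1
Number of halvings = 7
Max comparisons = 7 + 1 = 8


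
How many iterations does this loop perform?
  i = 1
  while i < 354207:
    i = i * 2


The loop variable doubles each iteration:
i = 1 -> 2 -> 4 -> 8 -> 16 -> 32 -> 64 -> 128 -> 256 -> 512 -> 1024 -> 2048 -> 4096 -> 8192 -> 16384 -> 32768 -> 65536 -> 131072 -> 262144 -> 524288 (stop, 524288 >= 354207)
Number of doublings = ceil(log2(354207)) = 19


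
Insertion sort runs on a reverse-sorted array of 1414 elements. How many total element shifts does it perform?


Sum of shifts = 1 + 2 + 3 + ... + 1413
= 1414 * 1413 / 2
= 1997982 / 2
= 998991


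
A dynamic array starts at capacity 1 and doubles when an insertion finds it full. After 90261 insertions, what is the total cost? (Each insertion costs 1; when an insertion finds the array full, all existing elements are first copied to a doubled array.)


Insertion cost: 90261 (one per element)
Resizes occur just before inserting elements 2, 3, 5, 9, ...
Elements copied at each resize: 1 + 2 + 4 + 8 + 16 + 32 + 64 + 128 + 256 + 512 + 1024 + 2048 + 4096 + 8192 + 16384 + 32768 + 65536
Sum of copies = 131071 (geometric series: 2^k - 1)
Total = 90261 + 131071 = 221332


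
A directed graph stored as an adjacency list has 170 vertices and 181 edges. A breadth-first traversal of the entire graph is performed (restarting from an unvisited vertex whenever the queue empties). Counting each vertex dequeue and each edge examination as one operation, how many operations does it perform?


A full BFS traversal dequeues each vertex once and examines each edge once.
Vertex visits: 170
Edge visits: 181
V + E = 170 + 181 = 351


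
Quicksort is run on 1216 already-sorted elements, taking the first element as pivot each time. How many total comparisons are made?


Sum of comparisons per partition:
1215 + 1214 + ... + 1 + 0
= 1216 * (1216 - 1) / 2
= 1216 * 1215 / 2
= 738720


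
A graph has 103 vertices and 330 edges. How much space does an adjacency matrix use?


Adjacency matrix: V x V grid of entries
Space = V^2 = 103^2 = 103 * 103 = 10609


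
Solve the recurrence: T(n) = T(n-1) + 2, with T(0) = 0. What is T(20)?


Unrolling the recurrence:
T(20) = T(19) + 2
       = T(18) + 2 + 2
       = T(17) + 2*3
       ...
       = T(0) + 2*20
       = 0 + 40 = 40


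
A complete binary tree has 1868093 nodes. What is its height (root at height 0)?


In a complete binary tree, level k holds nodes 2^k .. 2^(k+1)-1 (1-indexed).
Height = floor(log2(n)) = floor(log2(1868093)) = 20
Check: 2^20 = 1048576 <= 1868093 < 2097152 = 2^21


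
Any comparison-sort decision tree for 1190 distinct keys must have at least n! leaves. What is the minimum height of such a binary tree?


A binary decision tree of height h has at most 2^h leaves and needs at least n! of them, so h >= ceil(log2(n!)).
1190! is far too large to multiply out, so use Stirling's series:
  ln(n!) ~ n ln n - n + (1/2) ln(2 pi n) + 1/(12n)  (error below 1/(360 n^3), negligible here)
  ln(1190) = 7.0817086
  n ln n = 1190 * 7.0817086 = 8427.2332
  (1/2) ln(2 pi * 1190) = (1/2) ln(7476.9905) = 4.4598
  1/(12*1190) = 0.0001
  ln(1190!) ~ 8427.2332 - 1190 + 4.4598 + 0.0001 = 7241.6931
Convert to base 2: log2(1190!) = 7241.6931 / ln 2 = 7241.6931 / 0.69314718 = 10447.5547
ceil(10447.5547) = 10448


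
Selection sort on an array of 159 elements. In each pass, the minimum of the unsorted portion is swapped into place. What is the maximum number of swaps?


Selection sort performs one swap per pass:
  Pass 1: find min in positions 0 to 158, swap with position 0
  Pass 2: find min in positions 1 to 158, swap with position 1
  Pass 3: find min in positions 2 to 158, swap with position 2
  Pass 4: find min in positions 3 to 158, swap with position 3
  Pass 5: find min in positions 4 to 158, swap with position 4
  ... (153 more passes)
Total passes (and swaps) = n - 1 = 159 - 1 = 158


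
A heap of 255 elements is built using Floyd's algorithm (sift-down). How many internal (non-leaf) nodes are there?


Leaf nodes occupy roughly half the array.
Sift-down is called for each internal node, starting from the last one.
Internal nodes = floor(n/2) = floor(255/2) = 127


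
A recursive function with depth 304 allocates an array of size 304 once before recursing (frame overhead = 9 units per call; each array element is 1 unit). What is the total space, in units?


Array allocation: 304 units (allocated once)
Stack frames: 304 deep * 9 per frame = 2736 units
Total = 304 + 2736 = 3040


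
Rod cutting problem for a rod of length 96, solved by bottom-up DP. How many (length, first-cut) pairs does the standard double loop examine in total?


For each subproblem length i = 1..96, the inner loop considers i possible first cuts.
Total = 1 + 2 + ... + 96
= 96*(96+1)/2
= 96*97/2 = 4656


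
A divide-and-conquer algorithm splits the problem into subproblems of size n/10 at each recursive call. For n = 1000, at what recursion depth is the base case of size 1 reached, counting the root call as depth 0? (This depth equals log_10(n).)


At each depth, the problem size is divided by 10:
  Depth 0: problem size = 1000
  Depth 1: problem size = 100
  Depth 2: problem size = 10
  Depth 3: problem size = 1 (base case)
The base case is reached at depth log_10(1000) = 3 (the tree has 4 levels counting depth 0, but the depth asked for is 3).
Recursion depth = 3


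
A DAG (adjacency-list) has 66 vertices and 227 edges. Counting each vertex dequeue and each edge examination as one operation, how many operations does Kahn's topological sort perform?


V = 66 (vertex processing)
E = 227 (edge processing)
V + E = 66 + 227 = 293


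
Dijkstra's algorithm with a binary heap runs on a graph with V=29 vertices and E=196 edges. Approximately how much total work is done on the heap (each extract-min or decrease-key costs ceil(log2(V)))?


Dijkstra with a binary heap: each vertex is extracted once, each edge may relax once.
Each heap operation costs O(log V).
V + E = 29 + 196 = 225
ceil(log2(29)) = 5 (since 2^4 = 16 < 29 <= 32 = 2^5)
Total heap work = (V+E) * ceil(log2(V)) = 225 * 5 = 1125


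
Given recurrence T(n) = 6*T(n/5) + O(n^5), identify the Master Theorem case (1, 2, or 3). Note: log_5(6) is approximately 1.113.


Master Theorem parameters: a=6, b=5, c=5
log_b(a) = 1.113
Compare b^c with a: 5^5 = 3125 > 6, so c > log_b(a).
Comparing c=5 vs log_b(a)=1.113:
5 > 1.113 => Case 3
Result: T(n) = O(n^5)
Master Theorem case = 3
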